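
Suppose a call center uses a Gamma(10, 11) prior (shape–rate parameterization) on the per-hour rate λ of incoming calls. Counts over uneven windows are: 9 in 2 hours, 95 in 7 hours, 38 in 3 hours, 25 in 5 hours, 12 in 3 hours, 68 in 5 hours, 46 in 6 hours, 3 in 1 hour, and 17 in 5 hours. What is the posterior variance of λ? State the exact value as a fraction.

Total count: 9 + 95 + 38 + 25 + 12 + 68 + 46 + 3 + 17 = 313.
Total exposure: 2 + 7 + 3 + 5 + 3 + 5 + 6 + 1 + 5 = 37 hours.
By Gamma–Poisson conjugacy, the posterior is Gamma(α + Σx, β + Σt) = Gamma(10 + 313, 11 + 37) = Gamma(323, 48).
Posterior variance = α'/β'² = 323/2304.

323/2304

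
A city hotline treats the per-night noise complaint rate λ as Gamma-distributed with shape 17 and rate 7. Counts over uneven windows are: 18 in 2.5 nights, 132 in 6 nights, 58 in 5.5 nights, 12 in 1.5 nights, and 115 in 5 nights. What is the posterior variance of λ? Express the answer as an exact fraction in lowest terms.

Total count: 18 + 132 + 58 + 12 + 115 = 335.
Total exposure: 2.5 + 6 + 5.5 + 1.5 + 5 = 20.5 nights.
Gamma(α, β) with Poisson data over total exposure Σt gives posterior Gamma(α+Σx, β+Σt) = Gamma(352, 55/2).
Posterior variance = α'/β'² = 352/(3025/4) = 128/275.

128/275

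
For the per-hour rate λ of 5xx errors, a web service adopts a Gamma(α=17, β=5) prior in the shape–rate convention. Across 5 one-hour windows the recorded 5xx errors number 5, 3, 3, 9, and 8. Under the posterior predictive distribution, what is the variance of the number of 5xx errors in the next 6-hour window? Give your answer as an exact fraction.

216/5

Total count: 5 + 3 + 3 + 9 + 8 = 28.
Total exposure: 5 hours.
Gamma(α, β) with Poisson data over total exposure Σt gives posterior Gamma(α+Σx, β+Σt) = Gamma(45, 10).
The posterior predictive for a window of length T is Negative Binomial with variance T·α'·(β'+T)/β'² = 6·45·16/100 = 216/5.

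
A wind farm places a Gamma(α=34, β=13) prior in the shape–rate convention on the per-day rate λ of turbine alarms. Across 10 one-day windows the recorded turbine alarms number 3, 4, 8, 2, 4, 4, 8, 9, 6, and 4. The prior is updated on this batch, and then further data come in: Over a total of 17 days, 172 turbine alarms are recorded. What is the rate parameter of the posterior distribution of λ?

40

Total count: 3 + 4 + 8 + 2 + 4 + 4 + 8 + 9 + 6 + 4 = 52.
Total exposure: 10 days.
After the first batch: Gamma(34 + 52, 13 + 10) = Gamma(86, 23).
Total count 172 over total exposure 17 days.
After the second batch: Gamma(86 + 172, 23 + 17) = Gamma(258, 40).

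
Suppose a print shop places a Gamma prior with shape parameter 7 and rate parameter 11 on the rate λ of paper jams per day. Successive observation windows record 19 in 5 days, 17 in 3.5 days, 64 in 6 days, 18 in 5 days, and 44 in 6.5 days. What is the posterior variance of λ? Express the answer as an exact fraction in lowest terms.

Total count: 19 + 17 + 64 + 18 + 44 = 162.
Total exposure: 5 + 3.5 + 6 + 5 + 6.5 = 26 days.
By Gamma–Poisson conjugacy, the posterior is Gamma(α + Σx, β + Σt) = Gamma(7 + 162, 11 + 26) = Gamma(169, 37).
Posterior variance = α'/β'² = 169/1369.

169/1369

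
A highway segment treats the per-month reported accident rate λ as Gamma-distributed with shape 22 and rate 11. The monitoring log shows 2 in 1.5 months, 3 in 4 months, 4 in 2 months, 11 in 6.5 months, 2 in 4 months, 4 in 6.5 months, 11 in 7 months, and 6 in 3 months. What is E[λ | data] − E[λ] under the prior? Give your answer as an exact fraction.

Total count: 2 + 3 + 4 + 11 + 2 + 4 + 11 + 6 = 43.
Total exposure: 1.5 + 4 + 2 + 6.5 + 4 + 6.5 + 7 + 3 = 34.5 months.
Conjugate update: add total count to the shape and total exposure to the rate, giving Gamma(65, 91/2).
Posterior mean = 65/(91/2) = 10/7; prior mean = 22/11 = 2. Difference = 10/7 − 2 = -4/7.

-4/7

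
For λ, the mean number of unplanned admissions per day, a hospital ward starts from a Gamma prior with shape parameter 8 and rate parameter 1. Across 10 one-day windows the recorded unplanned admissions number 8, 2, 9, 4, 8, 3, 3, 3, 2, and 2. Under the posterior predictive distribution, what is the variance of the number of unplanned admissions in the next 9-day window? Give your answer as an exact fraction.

9360/121

Total count: 8 + 2 + 9 + 4 + 8 + 3 + 3 + 3 + 2 + 2 = 44.
Total exposure: 10 days.
Gamma(α, β) with Poisson data over total exposure Σt gives posterior Gamma(α+Σx, β+Σt) = Gamma(52, 11).
The posterior predictive for a window of length T is Negative Binomial with variance T·α'·(β'+T)/β'² = 9·52·20/121 = 9360/121.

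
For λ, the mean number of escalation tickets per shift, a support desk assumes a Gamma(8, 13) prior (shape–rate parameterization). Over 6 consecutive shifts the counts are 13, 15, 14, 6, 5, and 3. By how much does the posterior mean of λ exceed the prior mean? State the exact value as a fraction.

680/247

Total count: 13 + 15 + 14 + 6 + 5 + 3 = 56.
Total exposure: 6 shifts.
By Gamma–Poisson conjugacy, the posterior is Gamma(α + Σx, β + Σt) = Gamma(8 + 56, 13 + 6) = Gamma(64, 19).
Posterior mean = 64/19 = 64/19; prior mean = 8/13 = 8/13. Difference = 64/19 − 8/13 = 680/247.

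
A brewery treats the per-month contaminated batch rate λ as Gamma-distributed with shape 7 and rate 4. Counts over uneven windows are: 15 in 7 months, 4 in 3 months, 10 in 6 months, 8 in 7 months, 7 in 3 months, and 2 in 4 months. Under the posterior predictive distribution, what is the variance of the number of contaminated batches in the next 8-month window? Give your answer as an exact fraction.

4452/289

Total count: 15 + 4 + 10 + 8 + 7 + 2 = 46.
Total exposure: 7 + 3 + 6 + 7 + 3 + 4 = 30 months.
Posterior: α' = 7 + 46 = 53, β' = 4 + 30 = 34.
The posterior predictive for a window of length T is Negative Binomial with variance T·α'·(β'+T)/β'² = 8·53·42/1156 = 4452/289.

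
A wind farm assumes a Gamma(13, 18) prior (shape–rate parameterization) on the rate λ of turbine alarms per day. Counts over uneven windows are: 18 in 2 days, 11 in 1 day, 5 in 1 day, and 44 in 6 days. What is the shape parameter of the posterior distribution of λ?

91

Total count: 18 + 11 + 5 + 44 = 78.
Total exposure: 2 + 1 + 1 + 6 = 10 days.
The Gamma prior is conjugate for the Poisson rate, so λ | data ~ Gamma(13+78, 18+10) = Gamma(91, 28).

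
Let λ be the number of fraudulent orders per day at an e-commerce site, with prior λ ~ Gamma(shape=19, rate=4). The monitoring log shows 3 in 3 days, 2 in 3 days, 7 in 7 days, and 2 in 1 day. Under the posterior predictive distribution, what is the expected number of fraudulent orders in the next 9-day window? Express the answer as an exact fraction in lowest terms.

Total count: 3 + 2 + 7 + 2 = 14.
Total exposure: 3 + 3 + 7 + 1 = 14 days.
Conjugate update: add total count to the shape and total exposure to the rate, giving Gamma(33, 18).
Predictive mean over a 9-day window = T·E[λ|data] = 9·33/18 = 33/2.

33/2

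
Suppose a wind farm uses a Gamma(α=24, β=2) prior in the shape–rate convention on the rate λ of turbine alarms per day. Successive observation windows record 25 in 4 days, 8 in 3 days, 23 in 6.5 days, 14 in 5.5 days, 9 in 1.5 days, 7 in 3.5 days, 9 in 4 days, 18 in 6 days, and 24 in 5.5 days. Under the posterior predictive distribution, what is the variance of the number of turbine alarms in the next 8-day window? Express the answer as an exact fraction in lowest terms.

255024/6889

Total count: 25 + 8 + 23 + 14 + 9 + 7 + 9 + 18 + 24 = 137.
Total exposure: 4 + 3 + 6.5 + 5.5 + 1.5 + 3.5 + 4 + 6 + 5.5 = 39.5 days.
The Gamma prior is conjugate for the Poisson rate, so λ | data ~ Gamma(24+137, 2+39.5) = Gamma(161, 83/2).
The posterior predictive for a window of length T is Negative Binomial with variance T·α'·(β'+T)/β'² = 8·161·(99/2)/(6889/4) = 255024/6889.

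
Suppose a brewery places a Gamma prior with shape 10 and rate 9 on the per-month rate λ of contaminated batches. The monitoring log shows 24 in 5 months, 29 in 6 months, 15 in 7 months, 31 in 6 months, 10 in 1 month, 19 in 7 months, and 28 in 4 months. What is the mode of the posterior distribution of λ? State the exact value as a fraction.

Total count: 24 + 29 + 15 + 31 + 10 + 19 + 28 = 156.
Total exposure: 5 + 6 + 7 + 6 + 1 + 7 + 4 = 36 months.
Gamma(α, β) with Poisson data over total exposure Σt gives posterior Gamma(α+Σx, β+Σt) = Gamma(166, 45).
Posterior mode = (α'−1)/β' = 165/45 = 11/3.

11/3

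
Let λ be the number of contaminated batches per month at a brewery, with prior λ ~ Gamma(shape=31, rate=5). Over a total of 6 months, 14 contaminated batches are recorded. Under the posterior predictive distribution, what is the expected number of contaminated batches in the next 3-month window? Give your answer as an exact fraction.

Total count 14 over total exposure 6 months.
Posterior: α' = 31 + 14 = 45, β' = 5 + 6 = 11.
Predictive mean over a 3-month window = T·E[λ|data] = 3·45/11 = 135/11.

135/11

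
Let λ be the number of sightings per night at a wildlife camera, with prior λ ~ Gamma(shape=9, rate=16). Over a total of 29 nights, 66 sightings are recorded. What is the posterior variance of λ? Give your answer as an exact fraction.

Total count 66 over total exposure 29 nights.
By Gamma–Poisson conjugacy, the posterior is Gamma(α + Σx, β + Σt) = Gamma(9 + 66, 16 + 29) = Gamma(75, 45).
Posterior variance = α'/β'² = 75/2025 = 1/27.

1/27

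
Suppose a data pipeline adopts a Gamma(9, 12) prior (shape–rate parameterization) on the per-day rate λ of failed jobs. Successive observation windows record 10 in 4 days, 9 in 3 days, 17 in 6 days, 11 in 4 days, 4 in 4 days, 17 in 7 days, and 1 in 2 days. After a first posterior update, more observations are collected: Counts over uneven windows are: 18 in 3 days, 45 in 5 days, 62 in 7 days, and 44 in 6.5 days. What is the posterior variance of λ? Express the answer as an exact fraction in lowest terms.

988/16129

Total count: 10 + 9 + 17 + 11 + 4 + 17 + 1 = 69.
Total exposure: 4 + 3 + 6 + 4 + 4 + 7 + 2 = 30 days.
After the first batch: Gamma(9 + 69, 12 + 30) = Gamma(78, 42).
Total count: 18 + 45 + 62 + 44 = 169.
Total exposure: 3 + 5 + 7 + 6.5 = 21.5 days.
After the second batch: Gamma(78 + 169, 42 + 21.5) = Gamma(247, 127/2).
Posterior variance = α'/β'² = 247/(16129/4) = 988/16129.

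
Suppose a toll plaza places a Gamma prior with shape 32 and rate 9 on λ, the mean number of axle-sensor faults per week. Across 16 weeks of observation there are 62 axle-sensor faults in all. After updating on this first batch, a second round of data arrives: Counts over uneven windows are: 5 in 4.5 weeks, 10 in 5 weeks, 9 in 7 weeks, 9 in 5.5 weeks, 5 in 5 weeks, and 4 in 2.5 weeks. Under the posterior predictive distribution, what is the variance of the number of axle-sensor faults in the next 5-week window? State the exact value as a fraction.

Total count 62 over total exposure 16 weeks.
After the first batch: Gamma(32 + 62, 9 + 16) = Gamma(94, 25).
Total count: 5 + 10 + 9 + 9 + 5 + 4 = 42.
Total exposure: 4.5 + 5 + 7 + 5.5 + 5 + 2.5 = 29.5 weeks.
After the second batch: Gamma(94 + 42, 25 + 29.5) = Gamma(136, 109/2).
The posterior predictive for a window of length T is Negative Binomial with variance T·α'·(β'+T)/β'² = 5·136·(119/2)/(11881/4) = 161840/11881.

161840/11881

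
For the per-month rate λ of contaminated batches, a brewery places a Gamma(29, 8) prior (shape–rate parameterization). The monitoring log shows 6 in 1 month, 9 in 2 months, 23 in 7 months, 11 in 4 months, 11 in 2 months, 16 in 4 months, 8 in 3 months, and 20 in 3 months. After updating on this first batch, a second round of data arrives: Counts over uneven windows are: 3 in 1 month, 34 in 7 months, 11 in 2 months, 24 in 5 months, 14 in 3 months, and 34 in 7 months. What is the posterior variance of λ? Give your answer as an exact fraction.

253/3481

Total count: 6 + 9 + 23 + 11 + 11 + 16 + 8 + 20 = 104.
Total exposure: 1 + 2 + 7 + 4 + 2 + 4 + 3 + 3 = 26 months.
After the first batch: Gamma(29 + 104, 8 + 26) = Gamma(133, 34).
Total count: 3 + 34 + 11 + 24 + 14 + 34 = 120.
Total exposure: 1 + 7 + 2 + 5 + 3 + 7 = 25 months.
After the second batch: Gamma(133 + 120, 34 + 25) = Gamma(253, 59).
Posterior variance = α'/β'² = 253/3481.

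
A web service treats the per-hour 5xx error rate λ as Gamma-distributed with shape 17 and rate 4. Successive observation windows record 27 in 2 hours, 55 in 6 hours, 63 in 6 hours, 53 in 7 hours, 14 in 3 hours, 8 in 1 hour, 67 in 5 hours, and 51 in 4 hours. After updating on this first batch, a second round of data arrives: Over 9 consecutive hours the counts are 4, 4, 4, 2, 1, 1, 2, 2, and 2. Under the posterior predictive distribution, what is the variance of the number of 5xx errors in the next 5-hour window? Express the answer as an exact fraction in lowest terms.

Total count: 27 + 55 + 63 + 53 + 14 + 8 + 67 + 51 = 338.
Total exposure: 2 + 6 + 6 + 7 + 3 + 1 + 5 + 4 = 34 hours.
After the first batch: Gamma(17 + 338, 4 + 34) = Gamma(355, 38).
Total count: 4 + 4 + 4 + 2 + 1 + 1 + 2 + 2 + 2 = 22.
Total exposure: 9 hours.
After the second batch: Gamma(355 + 22, 38 + 9) = Gamma(377, 47).
The posterior predictive for a window of length T is Negative Binomial with variance T·α'·(β'+T)/β'² = 5·377·52/2209 = 98020/2209.

98020/2209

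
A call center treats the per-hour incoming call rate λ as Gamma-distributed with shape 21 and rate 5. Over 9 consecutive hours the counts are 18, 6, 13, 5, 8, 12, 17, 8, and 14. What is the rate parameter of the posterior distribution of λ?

Total count: 18 + 6 + 13 + 5 + 8 + 12 + 17 + 8 + 14 = 101.
Total exposure: 9 hours.
Gamma(α, β) with Poisson data over total exposure Σt gives posterior Gamma(α+Σx, β+Σt) = Gamma(122, 14).

14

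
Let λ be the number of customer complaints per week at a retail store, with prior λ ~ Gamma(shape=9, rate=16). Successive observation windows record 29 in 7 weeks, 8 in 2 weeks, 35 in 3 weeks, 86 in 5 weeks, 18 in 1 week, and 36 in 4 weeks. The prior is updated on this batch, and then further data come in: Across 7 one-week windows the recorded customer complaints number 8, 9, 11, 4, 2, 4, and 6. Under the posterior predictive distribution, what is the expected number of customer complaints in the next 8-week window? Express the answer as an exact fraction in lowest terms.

424/9

Total count: 29 + 8 + 35 + 86 + 18 + 36 = 212.
Total exposure: 7 + 2 + 3 + 5 + 1 + 4 = 22 weeks.
After the first batch: Gamma(9 + 212, 16 + 22) = Gamma(221, 38).
Total count: 8 + 9 + 11 + 4 + 2 + 4 + 6 = 44.
Total exposure: 7 weeks.
After the second batch: Gamma(221 + 44, 38 + 7) = Gamma(265, 45).
Predictive mean over an 8-week window = T·E[λ|data] = 8·265/45 = 424/9.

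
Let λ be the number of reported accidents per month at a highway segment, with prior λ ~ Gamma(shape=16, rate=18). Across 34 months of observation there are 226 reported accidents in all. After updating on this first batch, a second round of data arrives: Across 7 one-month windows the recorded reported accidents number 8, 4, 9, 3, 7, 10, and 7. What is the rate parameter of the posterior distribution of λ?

Total count 226 over total exposure 34 months.
After the first batch: Gamma(16 + 226, 18 + 34) = Gamma(242, 52).
Total count: 8 + 4 + 9 + 3 + 7 + 10 + 7 = 48.
Total exposure: 7 months.
After the second batch: Gamma(242 + 48, 52 + 7) = Gamma(290, 59).

59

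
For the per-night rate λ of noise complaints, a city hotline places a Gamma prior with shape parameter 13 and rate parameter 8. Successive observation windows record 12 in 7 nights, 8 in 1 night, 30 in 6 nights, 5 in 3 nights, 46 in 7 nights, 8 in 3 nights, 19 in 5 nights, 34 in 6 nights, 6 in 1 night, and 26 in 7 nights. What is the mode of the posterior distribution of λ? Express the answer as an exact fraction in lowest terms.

Total count: 12 + 8 + 30 + 5 + 46 + 8 + 19 + 34 + 6 + 26 = 194.
Total exposure: 7 + 1 + 6 + 3 + 7 + 3 + 5 + 6 + 1 + 7 = 46 nights.
The Gamma prior is conjugate for the Poisson rate, so λ | data ~ Gamma(13+194, 8+46) = Gamma(207, 54).
Posterior mode = (α'−1)/β' = 206/54 = 103/27.

103/27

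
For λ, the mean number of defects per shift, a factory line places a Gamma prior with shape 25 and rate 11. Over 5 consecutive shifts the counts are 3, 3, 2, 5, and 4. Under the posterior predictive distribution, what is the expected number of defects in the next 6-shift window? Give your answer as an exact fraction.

63/4

Total count: 3 + 3 + 2 + 5 + 4 = 17.
Total exposure: 5 shifts.
Posterior: α' = 25 + 17 = 42, β' = 11 + 5 = 16.
Predictive mean over a 6-shift window = T·E[λ|data] = 6·42/16 = 63/4.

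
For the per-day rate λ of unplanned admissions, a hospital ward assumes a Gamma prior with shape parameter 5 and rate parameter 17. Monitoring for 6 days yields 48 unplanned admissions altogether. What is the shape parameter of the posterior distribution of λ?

Total count 48 over total exposure 6 days.
Conjugate update: add total count to the shape and total exposure to the rate, giving Gamma(53, 23).

53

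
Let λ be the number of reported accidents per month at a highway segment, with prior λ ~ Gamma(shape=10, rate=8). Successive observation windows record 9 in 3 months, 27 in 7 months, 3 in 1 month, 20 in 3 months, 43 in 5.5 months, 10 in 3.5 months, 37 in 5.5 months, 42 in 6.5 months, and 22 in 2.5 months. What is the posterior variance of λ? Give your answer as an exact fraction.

892/8281

Total count: 9 + 27 + 3 + 20 + 43 + 10 + 37 + 42 + 22 = 213.
Total exposure: 3 + 7 + 1 + 3 + 5.5 + 3.5 + 5.5 + 6.5 + 2.5 = 37.5 months.
Posterior: α' = 10 + 213 = 223, β' = 8 + 37.5 = 91/2.
Posterior variance = α'/β'² = 223/(8281/4) = 892/8281.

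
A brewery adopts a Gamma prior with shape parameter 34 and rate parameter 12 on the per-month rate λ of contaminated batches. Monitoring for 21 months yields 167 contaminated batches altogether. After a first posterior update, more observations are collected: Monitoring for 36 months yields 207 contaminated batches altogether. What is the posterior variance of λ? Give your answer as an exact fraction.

Total count 167 over total exposure 21 months.
After the first batch: Gamma(34 + 167, 12 + 21) = Gamma(201, 33).
Total count 207 over total exposure 36 months.
After the second batch: Gamma(201 + 207, 33 + 36) = Gamma(408, 69).
Posterior variance = α'/β'² = 408/4761 = 136/1587.

136/1587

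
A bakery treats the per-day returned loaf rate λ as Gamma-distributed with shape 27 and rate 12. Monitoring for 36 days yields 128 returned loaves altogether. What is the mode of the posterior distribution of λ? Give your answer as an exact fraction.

Total count 128 over total exposure 36 days.
Conjugate update: add total count to the shape and total exposure to the rate, giving Gamma(155, 48).
Posterior mode = (α'−1)/β' = 154/48 = 77/24.

77/24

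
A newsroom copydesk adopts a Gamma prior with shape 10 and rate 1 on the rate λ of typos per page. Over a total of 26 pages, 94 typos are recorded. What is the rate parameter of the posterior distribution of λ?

27

Total count 94 over total exposure 26 pages.
The Gamma prior is conjugate for the Poisson rate, so λ | data ~ Gamma(10+94, 1+26) = Gamma(104, 27).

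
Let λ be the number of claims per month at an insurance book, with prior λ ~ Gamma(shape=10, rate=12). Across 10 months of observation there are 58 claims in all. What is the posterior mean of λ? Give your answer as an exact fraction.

34/11

Total count 58 over total exposure 10 months.
By Gamma–Poisson conjugacy, the posterior is Gamma(α + Σx, β + Σt) = Gamma(10 + 58, 12 + 10) = Gamma(68, 22).
Posterior mean = α'/β' = 68/22 = 34/11.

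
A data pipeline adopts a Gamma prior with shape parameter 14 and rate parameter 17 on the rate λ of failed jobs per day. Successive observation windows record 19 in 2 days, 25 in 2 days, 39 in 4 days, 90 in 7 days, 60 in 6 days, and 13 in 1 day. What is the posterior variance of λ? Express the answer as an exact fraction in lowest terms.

Total count: 19 + 25 + 39 + 90 + 60 + 13 = 246.
Total exposure: 2 + 2 + 4 + 7 + 6 + 1 = 22 days.
Gamma(α, β) with Poisson data over total exposure Σt gives posterior Gamma(α+Σx, β+Σt) = Gamma(260, 39).
Posterior variance = α'/β'² = 260/1521 = 20/117.

20/117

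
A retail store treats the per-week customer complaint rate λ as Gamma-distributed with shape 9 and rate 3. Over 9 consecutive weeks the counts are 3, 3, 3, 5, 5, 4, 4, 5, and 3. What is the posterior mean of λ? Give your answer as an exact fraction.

11/3

Total count: 3 + 3 + 3 + 5 + 5 + 4 + 4 + 5 + 3 = 35.
Total exposure: 9 weeks.
Gamma(α, β) with Poisson data over total exposure Σt gives posterior Gamma(α+Σx, β+Σt) = Gamma(44, 12).
Posterior mean = α'/β' = 44/12 = 11/3.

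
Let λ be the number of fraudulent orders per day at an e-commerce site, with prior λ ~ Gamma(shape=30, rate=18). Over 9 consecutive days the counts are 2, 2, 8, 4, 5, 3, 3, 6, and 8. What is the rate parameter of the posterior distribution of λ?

27

Total count: 2 + 2 + 8 + 4 + 5 + 3 + 3 + 6 + 8 = 41.
Total exposure: 9 days.
By Gamma–Poisson conjugacy, the posterior is Gamma(α + Σx, β + Σt) = Gamma(30 + 41, 18 + 9) = Gamma(71, 27).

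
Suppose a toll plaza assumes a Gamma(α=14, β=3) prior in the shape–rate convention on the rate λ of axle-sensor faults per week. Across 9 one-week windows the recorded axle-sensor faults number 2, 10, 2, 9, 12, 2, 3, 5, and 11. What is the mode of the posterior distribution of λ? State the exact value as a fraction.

23/4

Total count: 2 + 10 + 2 + 9 + 12 + 2 + 3 + 5 + 11 = 56.
Total exposure: 9 weeks.
Conjugate update: add total count to the shape and total exposure to the rate, giving Gamma(70, 12).
Posterior mode = (α'−1)/β' = 69/12 = 23/4.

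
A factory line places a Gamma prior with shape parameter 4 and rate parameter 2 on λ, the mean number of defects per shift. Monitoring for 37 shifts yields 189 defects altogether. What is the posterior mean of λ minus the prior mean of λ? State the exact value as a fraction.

115/39

Total count 189 over total exposure 37 shifts.
Gamma(α, β) with Poisson data over total exposure Σt gives posterior Gamma(α+Σx, β+Σt) = Gamma(193, 39).
Posterior mean = 193/39 = 193/39; prior mean = 4/2 = 2. Difference = 193/39 − 2 = 115/39.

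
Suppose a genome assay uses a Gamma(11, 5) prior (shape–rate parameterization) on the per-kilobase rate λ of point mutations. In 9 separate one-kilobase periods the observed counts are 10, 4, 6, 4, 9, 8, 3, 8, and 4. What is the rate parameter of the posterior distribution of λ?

14

Total count: 10 + 4 + 6 + 4 + 9 + 8 + 3 + 8 + 4 = 56.
Total exposure: 9 kilobases.
Posterior: α' = 11 + 56 = 67, β' = 5 + 9 = 14.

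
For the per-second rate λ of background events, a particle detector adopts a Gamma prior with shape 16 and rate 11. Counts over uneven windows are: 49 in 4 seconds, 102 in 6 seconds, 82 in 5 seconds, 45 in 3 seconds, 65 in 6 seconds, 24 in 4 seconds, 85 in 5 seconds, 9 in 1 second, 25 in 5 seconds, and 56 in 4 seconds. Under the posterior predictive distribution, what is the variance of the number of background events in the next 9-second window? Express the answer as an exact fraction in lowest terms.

Total count: 49 + 102 + 82 + 45 + 65 + 24 + 85 + 9 + 25 + 56 = 542.
Total exposure: 4 + 6 + 5 + 3 + 6 + 4 + 5 + 1 + 5 + 4 = 43 seconds.
By Gamma–Poisson conjugacy, the posterior is Gamma(α + Σx, β + Σt) = Gamma(16 + 542, 11 + 43) = Gamma(558, 54).
The posterior predictive for a window of length T is Negative Binomial with variance T·α'·(β'+T)/β'² = 9·558·63/2916 = 217/2.

217/2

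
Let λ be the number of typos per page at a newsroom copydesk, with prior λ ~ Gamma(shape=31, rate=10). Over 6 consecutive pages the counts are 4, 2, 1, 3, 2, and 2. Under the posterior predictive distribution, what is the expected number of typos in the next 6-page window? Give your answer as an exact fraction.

Total count: 4 + 2 + 1 + 3 + 2 + 2 = 14.
Total exposure: 6 pages.
Posterior: α' = 31 + 14 = 45, β' = 10 + 6 = 16.
Predictive mean over a 6-page window = T·E[λ|data] = 6·45/16 = 135/8.

135/8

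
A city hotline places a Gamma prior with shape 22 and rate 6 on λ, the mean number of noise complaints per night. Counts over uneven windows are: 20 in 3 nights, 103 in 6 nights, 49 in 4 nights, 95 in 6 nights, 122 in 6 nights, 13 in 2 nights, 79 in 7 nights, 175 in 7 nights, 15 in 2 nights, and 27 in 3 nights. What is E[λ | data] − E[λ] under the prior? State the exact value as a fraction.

397/39

Total count: 20 + 103 + 49 + 95 + 122 + 13 + 79 + 175 + 15 + 27 = 698.
Total exposure: 3 + 6 + 4 + 6 + 6 + 2 + 7 + 7 + 2 + 3 = 46 nights.
By Gamma–Poisson conjugacy, the posterior is Gamma(α + Σx, β + Σt) = Gamma(22 + 698, 6 + 46) = Gamma(720, 52).
Posterior mean = 720/52 = 180/13; prior mean = 22/6 = 11/3. Difference = 180/13 − 11/3 = 397/39.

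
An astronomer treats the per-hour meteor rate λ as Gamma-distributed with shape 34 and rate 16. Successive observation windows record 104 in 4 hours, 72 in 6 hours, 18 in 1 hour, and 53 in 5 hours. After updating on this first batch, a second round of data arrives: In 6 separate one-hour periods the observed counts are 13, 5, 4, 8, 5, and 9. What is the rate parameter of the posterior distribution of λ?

38

Total count: 104 + 72 + 18 + 53 = 247.
Total exposure: 4 + 6 + 1 + 5 = 16 hours.
After the first batch: Gamma(34 + 247, 16 + 16) = Gamma(281, 32).
Total count: 13 + 5 + 4 + 8 + 5 + 9 = 44.
Total exposure: 6 hours.
After the second batch: Gamma(281 + 44, 32 + 6) = Gamma(325, 38).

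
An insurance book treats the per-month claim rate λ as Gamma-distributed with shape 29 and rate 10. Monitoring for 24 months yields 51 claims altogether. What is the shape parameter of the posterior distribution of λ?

80

Total count 51 over total exposure 24 months.
Gamma(α, β) with Poisson data over total exposure Σt gives posterior Gamma(α+Σx, β+Σt) = Gamma(80, 34).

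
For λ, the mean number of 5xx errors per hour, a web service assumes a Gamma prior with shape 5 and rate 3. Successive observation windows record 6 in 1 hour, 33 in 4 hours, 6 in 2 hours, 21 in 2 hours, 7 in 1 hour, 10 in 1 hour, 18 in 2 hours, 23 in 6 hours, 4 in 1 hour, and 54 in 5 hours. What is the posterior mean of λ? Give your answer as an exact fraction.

187/28

Total count: 6 + 33 + 6 + 21 + 7 + 10 + 18 + 23 + 4 + 54 = 182.
Total exposure: 1 + 4 + 2 + 2 + 1 + 1 + 2 + 6 + 1 + 5 = 25 hours.
The Gamma prior is conjugate for the Poisson rate, so λ | data ~ Gamma(5+182, 3+25) = Gamma(187, 28).
Posterior mean = α'/β' = 187/28.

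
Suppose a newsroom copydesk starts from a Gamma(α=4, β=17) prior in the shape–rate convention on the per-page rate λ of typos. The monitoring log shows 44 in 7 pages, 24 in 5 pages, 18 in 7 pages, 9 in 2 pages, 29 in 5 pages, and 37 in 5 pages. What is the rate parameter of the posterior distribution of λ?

48

Total count: 44 + 24 + 18 + 9 + 29 + 37 = 161.
Total exposure: 7 + 5 + 7 + 2 + 5 + 5 = 31 pages.
By Gamma–Poisson conjugacy, the posterior is Gamma(α + Σx, β + Σt) = Gamma(4 + 161, 17 + 31) = Gamma(165, 48).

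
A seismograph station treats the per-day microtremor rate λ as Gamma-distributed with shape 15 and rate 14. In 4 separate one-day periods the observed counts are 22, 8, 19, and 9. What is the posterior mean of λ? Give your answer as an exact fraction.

73/18

Total count: 22 + 8 + 19 + 9 = 58.
Total exposure: 4 days.
Posterior: α' = 15 + 58 = 73, β' = 14 + 4 = 18.
Posterior mean = α'/β' = 73/18.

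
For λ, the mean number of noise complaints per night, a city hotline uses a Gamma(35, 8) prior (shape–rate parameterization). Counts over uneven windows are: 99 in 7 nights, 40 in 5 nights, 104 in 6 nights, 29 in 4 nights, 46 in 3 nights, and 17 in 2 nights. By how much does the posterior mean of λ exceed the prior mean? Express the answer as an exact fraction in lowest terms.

Total count: 99 + 40 + 104 + 29 + 46 + 17 = 335.
Total exposure: 7 + 5 + 6 + 4 + 3 + 2 = 27 nights.
By Gamma–Poisson conjugacy, the posterior is Gamma(α + Σx, β + Σt) = Gamma(35 + 335, 8 + 27) = Gamma(370, 35).
Posterior mean = 370/35 = 74/7; prior mean = 35/8 = 35/8. Difference = 74/7 − 35/8 = 347/56.

347/56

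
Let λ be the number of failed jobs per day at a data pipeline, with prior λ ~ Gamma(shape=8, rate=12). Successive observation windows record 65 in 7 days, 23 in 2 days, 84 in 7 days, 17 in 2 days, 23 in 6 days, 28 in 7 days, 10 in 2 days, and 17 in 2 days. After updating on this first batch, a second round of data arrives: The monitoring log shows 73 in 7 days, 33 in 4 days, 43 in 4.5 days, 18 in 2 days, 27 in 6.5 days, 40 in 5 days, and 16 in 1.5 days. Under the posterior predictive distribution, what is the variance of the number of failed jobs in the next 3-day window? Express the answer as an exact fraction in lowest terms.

20286/961

Total count: 65 + 23 + 84 + 17 + 23 + 28 + 10 + 17 = 267.
Total exposure: 7 + 2 + 7 + 2 + 6 + 7 + 2 + 2 = 35 days.
After the first batch: Gamma(8 + 267, 12 + 35) = Gamma(275, 47).
Total count: 73 + 33 + 43 + 18 + 27 + 40 + 16 = 250.
Total exposure: 7 + 4 + 4.5 + 2 + 6.5 + 5 + 1.5 = 30.5 days.
After the second batch: Gamma(275 + 250, 47 + 30.5) = Gamma(525, 155/2).
The posterior predictive for a window of length T is Negative Binomial with variance T·α'·(β'+T)/β'² = 3·525·(161/2)/(24025/4) = 20286/961.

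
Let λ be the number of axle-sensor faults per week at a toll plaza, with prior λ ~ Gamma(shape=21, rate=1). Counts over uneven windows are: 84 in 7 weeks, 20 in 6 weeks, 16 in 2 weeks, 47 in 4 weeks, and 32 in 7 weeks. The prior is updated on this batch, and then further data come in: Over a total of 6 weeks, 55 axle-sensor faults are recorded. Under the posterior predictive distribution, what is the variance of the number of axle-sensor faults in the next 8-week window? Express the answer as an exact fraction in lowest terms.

Total count: 84 + 20 + 16 + 47 + 32 = 199.
Total exposure: 7 + 6 + 2 + 4 + 7 = 26 weeks.
After the first batch: Gamma(21 + 199, 1 + 26) = Gamma(220, 27).
Total count 55 over total exposure 6 weeks.
After the second batch: Gamma(220 + 55, 27 + 6) = Gamma(275, 33).
The posterior predictive for a window of length T is Negative Binomial with variance T·α'·(β'+T)/β'² = 8·275·41/1089 = 8200/99.

8200/99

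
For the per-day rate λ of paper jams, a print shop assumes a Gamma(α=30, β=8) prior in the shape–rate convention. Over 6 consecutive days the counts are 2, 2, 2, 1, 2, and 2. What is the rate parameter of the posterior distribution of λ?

Total count: 2 + 2 + 2 + 1 + 2 + 2 = 11.
Total exposure: 6 days.
The Gamma prior is conjugate for the Poisson rate, so λ | data ~ Gamma(30+11, 8+6) = Gamma(41, 14).

14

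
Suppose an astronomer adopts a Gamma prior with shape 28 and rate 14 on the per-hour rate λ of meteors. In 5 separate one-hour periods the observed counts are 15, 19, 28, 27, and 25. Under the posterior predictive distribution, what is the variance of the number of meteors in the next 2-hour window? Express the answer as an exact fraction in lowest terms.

Total count: 15 + 19 + 28 + 27 + 25 = 114.
Total exposure: 5 hours.
By Gamma–Poisson conjugacy, the posterior is Gamma(α + Σx, β + Σt) = Gamma(28 + 114, 14 + 5) = Gamma(142, 19).
The posterior predictive for a window of length T is Negative Binomial with variance T·α'·(β'+T)/β'² = 2·142·21/361 = 5964/361.

5964/361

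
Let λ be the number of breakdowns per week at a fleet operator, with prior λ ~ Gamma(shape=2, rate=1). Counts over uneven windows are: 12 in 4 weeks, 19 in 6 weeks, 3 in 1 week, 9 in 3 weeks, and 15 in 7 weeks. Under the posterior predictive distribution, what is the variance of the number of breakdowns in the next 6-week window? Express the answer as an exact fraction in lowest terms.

Total count: 12 + 19 + 3 + 9 + 15 = 58.
Total exposure: 4 + 6 + 1 + 3 + 7 = 21 weeks.
Conjugate update: add total count to the shape and total exposure to the rate, giving Gamma(60, 22).
The posterior predictive for a window of length T is Negative Binomial with variance T·α'·(β'+T)/β'² = 6·60·28/484 = 2520/121.

2520/121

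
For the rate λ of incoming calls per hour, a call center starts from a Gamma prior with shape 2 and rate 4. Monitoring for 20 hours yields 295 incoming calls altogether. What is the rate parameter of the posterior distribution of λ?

24

Total count 295 over total exposure 20 hours.
Posterior: α' = 2 + 295 = 297, β' = 4 + 20 = 24.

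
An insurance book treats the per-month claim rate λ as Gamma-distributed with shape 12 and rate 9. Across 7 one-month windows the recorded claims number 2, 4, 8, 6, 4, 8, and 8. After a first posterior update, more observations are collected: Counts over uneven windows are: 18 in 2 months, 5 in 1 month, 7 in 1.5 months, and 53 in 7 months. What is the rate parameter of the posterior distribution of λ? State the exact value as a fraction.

Total count: 2 + 4 + 8 + 6 + 4 + 8 + 8 = 40.
Total exposure: 7 months.
After the first batch: Gamma(12 + 40, 9 + 7) = Gamma(52, 16).
Total count: 18 + 5 + 7 + 53 = 83.
Total exposure: 2 + 1 + 1.5 + 7 = 11.5 months.
After the second batch: Gamma(52 + 83, 16 + 11.5) = Gamma(135, 55/2).

55/2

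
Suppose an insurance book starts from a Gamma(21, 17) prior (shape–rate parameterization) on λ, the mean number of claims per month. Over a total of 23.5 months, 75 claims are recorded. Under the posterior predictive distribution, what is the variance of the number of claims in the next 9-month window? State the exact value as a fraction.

704/27

Total count 75 over total exposure 23.5 months.
Posterior: α' = 21 + 75 = 96, β' = 17 + 23.5 = 81/2.
The posterior predictive for a window of length T is Negative Binomial with variance T·α'·(β'+T)/β'² = 9·96·(99/2)/(6561/4) = 704/27.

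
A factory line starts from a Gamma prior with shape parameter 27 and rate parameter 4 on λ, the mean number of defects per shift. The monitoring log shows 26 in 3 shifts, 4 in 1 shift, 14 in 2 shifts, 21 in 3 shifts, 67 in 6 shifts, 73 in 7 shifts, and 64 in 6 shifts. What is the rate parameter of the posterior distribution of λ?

Total count: 26 + 4 + 14 + 21 + 67 + 73 + 64 = 269.
Total exposure: 3 + 1 + 2 + 3 + 6 + 7 + 6 = 28 shifts.
By Gamma–Poisson conjugacy, the posterior is Gamma(α + Σx, β + Σt) = Gamma(27 + 269, 4 + 28) = Gamma(296, 32).

32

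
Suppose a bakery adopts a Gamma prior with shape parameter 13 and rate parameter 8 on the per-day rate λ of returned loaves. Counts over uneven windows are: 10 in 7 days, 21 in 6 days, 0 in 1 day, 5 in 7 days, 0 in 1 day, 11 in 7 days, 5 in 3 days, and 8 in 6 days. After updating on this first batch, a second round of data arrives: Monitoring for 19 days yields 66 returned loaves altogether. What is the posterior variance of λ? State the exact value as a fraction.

139/4225

Total count: 10 + 21 + 0 + 5 + 0 + 11 + 5 + 8 = 60.
Total exposure: 7 + 6 + 1 + 7 + 1 + 7 + 3 + 6 = 38 days.
After the first batch: Gamma(13 + 60, 8 + 38) = Gamma(73, 46).
Total count 66 over total exposure 19 days.
After the second batch: Gamma(73 + 66, 46 + 19) = Gamma(139, 65).
Posterior variance = α'/β'² = 139/4225.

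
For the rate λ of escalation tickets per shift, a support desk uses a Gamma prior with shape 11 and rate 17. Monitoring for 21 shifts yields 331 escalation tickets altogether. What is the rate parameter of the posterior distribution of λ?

Total count 331 over total exposure 21 shifts.
By Gamma–Poisson conjugacy, the posterior is Gamma(α + Σx, β + Σt) = Gamma(11 + 331, 17 + 21) = Gamma(342, 38).

38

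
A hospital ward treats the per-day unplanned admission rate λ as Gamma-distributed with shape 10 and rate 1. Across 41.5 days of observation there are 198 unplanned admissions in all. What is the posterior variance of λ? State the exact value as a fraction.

Total count 198 over total exposure 41.5 days.
Gamma(α, β) with Poisson data over total exposure Σt gives posterior Gamma(α+Σx, β+Σt) = Gamma(208, 85/2).
Posterior variance = α'/β'² = 208/(7225/4) = 832/7225.

832/7225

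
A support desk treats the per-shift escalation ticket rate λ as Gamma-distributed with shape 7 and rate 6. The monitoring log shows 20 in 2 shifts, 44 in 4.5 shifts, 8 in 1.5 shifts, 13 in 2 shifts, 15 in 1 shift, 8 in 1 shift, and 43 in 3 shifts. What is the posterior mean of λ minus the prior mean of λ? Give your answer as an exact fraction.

89/14

Total count: 20 + 44 + 8 + 13 + 15 + 8 + 43 = 151.
Total exposure: 2 + 4.5 + 1.5 + 2 + 1 + 1 + 3 = 15 shifts.
Gamma(α, β) with Poisson data over total exposure Σt gives posterior Gamma(α+Σx, β+Σt) = Gamma(158, 21).
Posterior mean = 158/21 = 158/21; prior mean = 7/6 = 7/6. Difference = 158/21 − 7/6 = 89/14.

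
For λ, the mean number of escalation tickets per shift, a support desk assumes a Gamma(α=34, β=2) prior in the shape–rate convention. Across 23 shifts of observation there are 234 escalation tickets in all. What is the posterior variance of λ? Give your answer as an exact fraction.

Total count 234 over total exposure 23 shifts.
Conjugate update: add total count to the shape and total exposure to the rate, giving Gamma(268, 25).
Posterior variance = α'/β'² = 268/625.

268/625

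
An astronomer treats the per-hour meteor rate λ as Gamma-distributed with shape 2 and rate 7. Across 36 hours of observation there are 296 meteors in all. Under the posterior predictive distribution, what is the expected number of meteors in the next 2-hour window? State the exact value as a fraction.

596/43

Total count 296 over total exposure 36 hours.
Conjugate update: add total count to the shape and total exposure to the rate, giving Gamma(298, 43).
Predictive mean over a 2-hour window = T·E[λ|data] = 2·298/43 = 596/43.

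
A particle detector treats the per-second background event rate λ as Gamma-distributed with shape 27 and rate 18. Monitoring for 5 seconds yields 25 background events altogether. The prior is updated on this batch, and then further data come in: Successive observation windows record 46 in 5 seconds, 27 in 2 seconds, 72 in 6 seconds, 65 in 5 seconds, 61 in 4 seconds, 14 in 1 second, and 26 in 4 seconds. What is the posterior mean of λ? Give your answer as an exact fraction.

Total count 25 over total exposure 5 seconds.
After the first batch: Gamma(27 + 25, 18 + 5) = Gamma(52, 23).
Total count: 46 + 27 + 72 + 65 + 61 + 14 + 26 = 311.
Total exposure: 5 + 2 + 6 + 5 + 4 + 1 + 4 = 27 seconds.
After the second batch: Gamma(52 + 311, 23 + 27) = Gamma(363, 50).
Posterior mean = α'/β' = 363/50.

363/50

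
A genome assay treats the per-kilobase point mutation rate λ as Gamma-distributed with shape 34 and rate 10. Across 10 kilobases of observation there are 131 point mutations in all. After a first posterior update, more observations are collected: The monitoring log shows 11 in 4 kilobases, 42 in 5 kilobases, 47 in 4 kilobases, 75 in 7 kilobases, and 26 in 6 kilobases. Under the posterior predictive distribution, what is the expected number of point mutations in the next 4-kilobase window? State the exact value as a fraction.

732/23

Total count 131 over total exposure 10 kilobases.
After the first batch: Gamma(34 + 131, 10 + 10) = Gamma(165, 20).
Total count: 11 + 42 + 47 + 75 + 26 = 201.
Total exposure: 4 + 5 + 4 + 7 + 6 = 26 kilobases.
After the second batch: Gamma(165 + 201, 20 + 26) = Gamma(366, 46).
Predictive mean over a 4-kilobase window = T·E[λ|data] = 4·366/46 = 732/23.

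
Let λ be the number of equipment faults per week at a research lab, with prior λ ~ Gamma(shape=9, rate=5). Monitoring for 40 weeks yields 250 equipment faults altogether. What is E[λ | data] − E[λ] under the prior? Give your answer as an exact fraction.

178/45

Total count 250 over total exposure 40 weeks.
Gamma(α, β) with Poisson data over total exposure Σt gives posterior Gamma(α+Σx, β+Σt) = Gamma(259, 45).
Posterior mean = 259/45 = 259/45; prior mean = 9/5 = 9/5. Difference = 259/45 − 9/5 = 178/45.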